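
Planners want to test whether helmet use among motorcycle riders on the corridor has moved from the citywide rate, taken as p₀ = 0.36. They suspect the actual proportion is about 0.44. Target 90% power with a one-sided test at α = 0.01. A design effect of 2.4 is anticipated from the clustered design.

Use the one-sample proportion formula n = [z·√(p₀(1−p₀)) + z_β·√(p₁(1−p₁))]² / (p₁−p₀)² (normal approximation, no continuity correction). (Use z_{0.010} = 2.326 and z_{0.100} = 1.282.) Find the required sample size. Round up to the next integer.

n = 1153

n = [z_α·√(p₀q₀) + z_β·√(p₁q₁)]² / (p₁ − p₀)²
  = [2.326·√(0.36·0.64) + 1.282·√(0.44·0.56)]² / (0.08)²
  = [2.326·0.4800 + 1.282·0.4964]² / 0.0064
  = [1.7528]² / 0.0064
  = 480.07
Design effect: 2.4 × 480.07 = 1152.18.
Round up → n = 1153.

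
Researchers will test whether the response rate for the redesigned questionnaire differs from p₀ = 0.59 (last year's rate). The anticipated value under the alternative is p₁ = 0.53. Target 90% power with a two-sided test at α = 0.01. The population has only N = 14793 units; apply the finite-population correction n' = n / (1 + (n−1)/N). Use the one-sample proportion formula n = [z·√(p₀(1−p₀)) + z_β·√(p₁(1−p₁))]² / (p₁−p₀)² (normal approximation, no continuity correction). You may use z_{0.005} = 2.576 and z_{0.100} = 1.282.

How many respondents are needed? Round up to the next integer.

n = 946

n = [z_{α/2}·√(p₀q₀) + z_β·√(p₁q₁)]² / (p₁ − p₀)²
  = [2.576·√(0.59·0.41) + 1.282·√(0.53·0.47)]² / (-0.06)²
  = [2.576·0.4918 + 1.282·0.4991]² / 0.0036
  = [1.9068]² / 0.0036
  = 1009.98
Finite-population correction (N = 14793): 1009.98 / (1 + (1009.98 − 1)/14793) = 945.49.
Round up → n = 946.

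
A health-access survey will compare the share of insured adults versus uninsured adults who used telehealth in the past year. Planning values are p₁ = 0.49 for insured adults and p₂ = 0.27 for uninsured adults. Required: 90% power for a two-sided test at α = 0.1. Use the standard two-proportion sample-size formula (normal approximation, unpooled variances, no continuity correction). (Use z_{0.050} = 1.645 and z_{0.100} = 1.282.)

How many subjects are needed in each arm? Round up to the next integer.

n = (z_{α/2} + z_β)² · [p₁(1−p₁) + p₂(1−p₂)] / (p₁ − p₂)²
  = (1.645 + 1.282)² · (0.49·0.51 + 0.27·0.73) / (0.22)²
  = (2.927)² · (0.2499 + 0.1971) / 0.0484
  = 8.5673 · 0.4470 / 0.0484
  = 79.12
Round up → n = 80 per group.

n = 80 per group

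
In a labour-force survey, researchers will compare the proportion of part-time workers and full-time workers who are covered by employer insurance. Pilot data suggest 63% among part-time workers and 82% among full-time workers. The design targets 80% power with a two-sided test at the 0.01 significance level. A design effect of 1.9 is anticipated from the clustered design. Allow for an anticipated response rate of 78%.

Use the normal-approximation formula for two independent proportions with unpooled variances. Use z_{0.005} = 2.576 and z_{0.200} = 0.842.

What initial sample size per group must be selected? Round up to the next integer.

n = 301 per group

n = (z_{α/2} + z_β)² · [p₁(1−p₁) + p₂(1−p₂)] / (p₁ − p₂)²
  = (2.576 + 0.842)² · (0.63·0.37 + 0.82·0.18) / (-0.19)²
  = (3.418)² · (0.2331 + 0.1476) / 0.0361
  = 11.6827 · 0.3807 / 0.0361
  = 123.20
Design effect: 1.9 × 123.20 = 234.08.
Adjust for 78% response: 234.08 / 0.78 = 300.11.
Round up → n = 301 per group.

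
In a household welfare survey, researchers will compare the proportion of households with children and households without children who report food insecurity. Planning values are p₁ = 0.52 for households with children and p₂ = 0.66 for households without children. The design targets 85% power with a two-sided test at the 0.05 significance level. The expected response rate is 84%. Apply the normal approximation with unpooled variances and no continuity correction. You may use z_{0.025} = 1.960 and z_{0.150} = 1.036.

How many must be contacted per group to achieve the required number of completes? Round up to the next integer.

n = 259 per group

n = (z_{α/2} + z_β)² · [p₁(1−p₁) + p₂(1−p₂)] / (p₁ − p₂)²
  = (1.960 + 1.036)² · (0.52·0.48 + 0.66·0.34) / (-0.14)²
  = (2.996)² · (0.2496 + 0.2244) / 0.0196
  = 8.9760 · 0.4740 / 0.0196
  = 217.07
Adjust for 84% response: 217.07 / 0.84 = 258.42.
Round up → n = 259 per group.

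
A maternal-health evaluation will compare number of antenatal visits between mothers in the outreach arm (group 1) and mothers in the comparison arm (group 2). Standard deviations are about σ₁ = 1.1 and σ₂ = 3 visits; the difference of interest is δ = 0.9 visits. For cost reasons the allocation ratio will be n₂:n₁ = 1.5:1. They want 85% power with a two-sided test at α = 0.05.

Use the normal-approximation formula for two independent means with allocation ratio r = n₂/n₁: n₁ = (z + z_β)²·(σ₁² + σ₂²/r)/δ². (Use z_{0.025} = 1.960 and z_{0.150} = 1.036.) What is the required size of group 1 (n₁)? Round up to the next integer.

n₁ = 80

n₁ = (z_{α/2} + z_β)² · (σ₁² + σ₂²/r) / δ²
   = (1.960 + 1.036)² · (1.1² + 3²/1.5) / 0.9²
   = 8.9760 · (1.21 + 6) / 0.81
   = 8.9760 · 7.21 / 0.81
   = 79.90
Round up → n₁ = 80; n₂ = r·n₁ = 1.5 × 80 = 120.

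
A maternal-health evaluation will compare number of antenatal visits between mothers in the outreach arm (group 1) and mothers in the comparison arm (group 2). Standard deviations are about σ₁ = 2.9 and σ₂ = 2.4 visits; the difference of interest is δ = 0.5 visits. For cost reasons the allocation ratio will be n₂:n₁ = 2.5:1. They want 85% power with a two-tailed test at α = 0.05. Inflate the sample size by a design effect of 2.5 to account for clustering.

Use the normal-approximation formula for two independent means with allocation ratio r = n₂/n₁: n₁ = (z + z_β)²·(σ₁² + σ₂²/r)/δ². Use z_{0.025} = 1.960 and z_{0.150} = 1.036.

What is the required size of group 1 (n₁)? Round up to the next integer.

n₁ = (z_{α/2} + z_β)² · (σ₁² + σ₂²/r) / δ²
   = (1.960 + 1.036)² · (2.9² + 2.4²/2.5) / 0.5²
   = 8.9760 · (8.41 + 2.304) / 0.25
   = 8.9760 · 10.714 / 0.25
   = 384.68
Design effect: 2.5 × 384.68 = 961.69.
Round up → n₁ = 962; n₂ = r·n₁ = 2.5 × 962 = 2405.

n₁ = 962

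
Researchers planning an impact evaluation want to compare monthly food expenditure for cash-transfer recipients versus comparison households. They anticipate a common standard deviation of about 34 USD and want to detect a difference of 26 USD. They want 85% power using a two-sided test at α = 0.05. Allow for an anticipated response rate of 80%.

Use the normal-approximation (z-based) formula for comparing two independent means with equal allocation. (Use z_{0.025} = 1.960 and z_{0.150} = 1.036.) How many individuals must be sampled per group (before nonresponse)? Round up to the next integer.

n = (z_{α/2} + z_β)² · (σ₁² + σ₂²) / δ²
  = (1.960 + 1.036)² · (2·34² = 2312) / 26²
  = 8.9760 · 2312 / 676
  = 30.70
Adjust for 80% response: 30.70 / 0.80 = 38.37.
Round up → n = 39 per group.

n = 39 per group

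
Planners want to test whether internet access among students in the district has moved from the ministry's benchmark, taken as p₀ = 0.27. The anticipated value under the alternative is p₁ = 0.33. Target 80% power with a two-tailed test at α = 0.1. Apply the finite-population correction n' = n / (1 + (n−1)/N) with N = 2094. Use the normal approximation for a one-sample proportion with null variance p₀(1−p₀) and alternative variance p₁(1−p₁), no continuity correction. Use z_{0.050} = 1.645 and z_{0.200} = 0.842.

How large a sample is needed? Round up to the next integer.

n = [z_{α/2}·√(p₀q₀) + z_β·√(p₁q₁)]² / (p₁ − p₀)²
  = [1.645·√(0.27·0.73) + 0.842·√(0.33·0.67)]² / (0.06)²
  = [1.645·0.4440 + 0.842·0.4702]² / 0.0036
  = [1.1262]² / 0.0036
  = 352.33
Finite-population correction (N = 2094): 352.33 / (1 + (352.33 − 1)/2094) = 301.71.
Round up → n = 302.

n = 302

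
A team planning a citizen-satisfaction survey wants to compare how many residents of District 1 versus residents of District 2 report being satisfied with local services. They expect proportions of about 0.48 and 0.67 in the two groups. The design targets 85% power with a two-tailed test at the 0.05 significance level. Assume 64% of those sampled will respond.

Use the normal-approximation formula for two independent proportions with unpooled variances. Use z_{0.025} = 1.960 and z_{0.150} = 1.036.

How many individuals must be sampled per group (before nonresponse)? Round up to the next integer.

n = (z_{α/2} + z_β)² · [p₁(1−p₁) + p₂(1−p₂)] / (p₁ − p₂)²
  = (1.960 + 1.036)² · (0.48·0.52 + 0.67·0.33) / (-0.19)²
  = (2.996)² · (0.2496 + 0.2211) / 0.0361
  = 8.9760 · 0.4707 / 0.0361
  = 117.04
Adjust for 64% response: 117.04 / 0.64 = 182.87.
Round up → n = 183 per group.

n = 183 per group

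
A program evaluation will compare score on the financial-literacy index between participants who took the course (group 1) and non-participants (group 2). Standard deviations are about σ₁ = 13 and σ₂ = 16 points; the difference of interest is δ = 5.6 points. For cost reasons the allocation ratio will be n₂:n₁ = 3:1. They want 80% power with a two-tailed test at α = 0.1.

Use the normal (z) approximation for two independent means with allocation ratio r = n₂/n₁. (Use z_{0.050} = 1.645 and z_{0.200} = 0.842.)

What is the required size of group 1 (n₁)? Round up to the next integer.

n₁ = 51

n₁ = (z_{α/2} + z_β)² · (σ₁² + σ₂²/r) / δ²
   = (1.645 + 0.842)² · (13² + 16²/3) / 5.6²
   = 6.1852 · (169 + 85.3333) / 31.36
   = 6.1852 · 254.3333 / 31.36
   = 50.16
Round up → n₁ = 51; n₂ = r·n₁ = 3 × 51 = 153.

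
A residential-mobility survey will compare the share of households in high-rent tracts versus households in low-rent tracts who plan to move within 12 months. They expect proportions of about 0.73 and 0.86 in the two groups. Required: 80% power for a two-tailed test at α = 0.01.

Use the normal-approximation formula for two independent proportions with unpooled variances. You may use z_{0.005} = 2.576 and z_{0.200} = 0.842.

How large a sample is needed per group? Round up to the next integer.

n = (z_{α/2} + z_β)² · [p₁(1−p₁) + p₂(1−p₂)] / (p₁ − p₂)²
  = (2.576 + 0.842)² · (0.73·0.27 + 0.86·0.14) / (-0.13)²
  = (3.418)² · (0.1971 + 0.1204) / 0.0169
  = 11.6827 · 0.3175 / 0.0169
  = 219.48
Round up → n = 220 per group.

n = 220 per group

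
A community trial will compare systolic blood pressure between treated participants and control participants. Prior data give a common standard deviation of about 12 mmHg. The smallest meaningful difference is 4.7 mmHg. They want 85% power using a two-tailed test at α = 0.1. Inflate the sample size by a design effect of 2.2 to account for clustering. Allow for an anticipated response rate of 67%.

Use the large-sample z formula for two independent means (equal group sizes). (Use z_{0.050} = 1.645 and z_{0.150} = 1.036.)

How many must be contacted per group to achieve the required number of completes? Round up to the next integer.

n = (z_{α/2} + z_β)² · (σ₁² + σ₂²) / δ²
  = (1.645 + 1.036)² · (2·12² = 288) / 4.7²
  = 7.1878 · 288 / 22.09
  = 93.71
Design effect: 2.2 × 93.71 = 206.16.
Adjust for 67% response: 206.16 / 0.67 = 307.71.
Round up → n = 308 per group.

n = 308 per group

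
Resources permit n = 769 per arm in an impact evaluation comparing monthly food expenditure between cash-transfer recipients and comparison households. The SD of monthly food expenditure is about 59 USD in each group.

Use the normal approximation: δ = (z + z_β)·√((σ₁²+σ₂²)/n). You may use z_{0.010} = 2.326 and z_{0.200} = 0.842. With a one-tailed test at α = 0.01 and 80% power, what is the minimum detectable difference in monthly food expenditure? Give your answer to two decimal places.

δ = (z_α + z_β) · √((σ₁²+σ₂²)/n)
  = (2.326 + 0.842) · √(6962/769)
  = 3.168 · √9.0533
  = 3.168 · 3.0089
  = 9.5321

Minimum detectable difference ≈ 9.53 USD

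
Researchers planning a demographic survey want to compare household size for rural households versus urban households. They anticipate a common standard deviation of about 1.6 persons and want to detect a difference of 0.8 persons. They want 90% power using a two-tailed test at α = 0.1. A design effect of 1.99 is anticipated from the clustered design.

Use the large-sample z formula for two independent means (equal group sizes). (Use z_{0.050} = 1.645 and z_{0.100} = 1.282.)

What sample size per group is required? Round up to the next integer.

n = 137 per group

n = (z_{α/2} + z_β)² · (σ₁² + σ₂²) / δ²
  = (1.645 + 1.282)² · (2·1.6² = 5.12) / 0.8²
  = 8.5673 · 5.12 / 0.64
  = 68.54
Design effect: 1.99 × 68.54 = 136.39.
Round up → n = 137 per group.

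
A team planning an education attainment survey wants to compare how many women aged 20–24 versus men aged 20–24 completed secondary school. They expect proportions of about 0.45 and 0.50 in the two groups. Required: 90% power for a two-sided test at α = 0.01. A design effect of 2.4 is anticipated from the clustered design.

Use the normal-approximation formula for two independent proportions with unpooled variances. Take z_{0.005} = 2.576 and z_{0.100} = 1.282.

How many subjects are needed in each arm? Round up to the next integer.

n = (z_{α/2} + z_β)² · [p₁(1−p₁) + p₂(1−p₂)] / (p₁ − p₂)²
  = (2.576 + 1.282)² · (0.45·0.55 + 0.50·0.50) / (-0.05)²
  = (3.858)² · (0.2475 + 0.2500) / 0.0025
  = 14.8842 · 0.4975 / 0.0025
  = 2961.95
Design effect: 2.4 × 2961.95 = 7108.68.
Round up → n = 7109 per group.

n = 7109 per group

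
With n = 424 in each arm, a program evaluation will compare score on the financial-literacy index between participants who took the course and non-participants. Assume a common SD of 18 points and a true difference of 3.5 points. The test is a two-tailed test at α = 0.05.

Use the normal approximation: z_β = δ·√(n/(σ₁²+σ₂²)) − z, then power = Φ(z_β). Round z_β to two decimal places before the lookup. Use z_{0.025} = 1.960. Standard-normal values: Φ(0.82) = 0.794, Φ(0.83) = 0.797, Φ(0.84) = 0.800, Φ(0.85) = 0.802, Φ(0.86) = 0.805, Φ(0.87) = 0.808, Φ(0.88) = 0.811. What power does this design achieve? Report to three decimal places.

Power ≈ 0.808

z_β = δ·√(n/(σ₁²+σ₂²)) − z_{α/2}
    = 3.5 · √(424/648) − 1.960
    = 3.5 · 0.80890 − 1.960
    = 2.8312 − 1.960 = 0.8712 → 0.87
Power = Φ(0.87) = 0.808.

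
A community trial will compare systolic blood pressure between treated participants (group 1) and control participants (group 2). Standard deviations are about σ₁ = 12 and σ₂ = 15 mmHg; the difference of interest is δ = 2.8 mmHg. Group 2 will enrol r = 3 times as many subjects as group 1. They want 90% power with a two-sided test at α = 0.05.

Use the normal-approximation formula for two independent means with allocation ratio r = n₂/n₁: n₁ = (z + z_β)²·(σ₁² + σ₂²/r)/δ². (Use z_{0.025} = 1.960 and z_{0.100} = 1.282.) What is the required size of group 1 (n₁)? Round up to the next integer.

n₁ = (z_{α/2} + z_β)² · (σ₁² + σ₂²/r) / δ²
   = (1.960 + 1.282)² · (12² + 15²/3) / 2.8²
   = 10.5106 · (144 + 75) / 7.84
   = 10.5106 · 219 / 7.84
   = 293.60
Round up → n₁ = 294; n₂ = r·n₁ = 3 × 294 = 882.

n₁ = 294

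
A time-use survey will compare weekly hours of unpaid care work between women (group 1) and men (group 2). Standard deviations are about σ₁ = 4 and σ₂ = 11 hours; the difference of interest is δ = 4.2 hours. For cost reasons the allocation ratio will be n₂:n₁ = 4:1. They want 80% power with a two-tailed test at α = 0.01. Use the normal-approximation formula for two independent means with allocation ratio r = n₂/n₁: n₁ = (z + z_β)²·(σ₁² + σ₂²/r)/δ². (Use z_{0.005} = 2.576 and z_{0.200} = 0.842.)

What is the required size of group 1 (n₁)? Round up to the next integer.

n₁ = (z_{α/2} + z_β)² · (σ₁² + σ₂²/r) / δ²
   = (2.576 + 0.842)² · (4² + 11²/4) / 4.2²
   = 11.6827 · (16 + 30.25) / 17.64
   = 11.6827 · 46.25 / 17.64
   = 30.63
Round up → n₁ = 31; n₂ = r·n₁ = 4 × 31 = 124.

n₁ = 31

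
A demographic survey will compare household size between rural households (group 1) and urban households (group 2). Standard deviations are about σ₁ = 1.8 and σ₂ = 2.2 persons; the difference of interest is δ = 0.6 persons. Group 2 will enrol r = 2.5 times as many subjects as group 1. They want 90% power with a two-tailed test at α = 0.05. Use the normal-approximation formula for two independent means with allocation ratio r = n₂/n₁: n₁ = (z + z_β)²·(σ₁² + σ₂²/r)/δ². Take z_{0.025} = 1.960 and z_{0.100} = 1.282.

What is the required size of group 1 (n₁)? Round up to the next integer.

n₁ = 152

n₁ = (z_{α/2} + z_β)² · (σ₁² + σ₂²/r) / δ²
   = (1.960 + 1.282)² · (1.8² + 2.2²/2.5) / 0.6²
   = 10.5106 · (3.24 + 1.936) / 0.36
   = 10.5106 · 5.176 / 0.36
   = 151.12
Round up → n₁ = 152; n₂ = r·n₁ = 2.5 × 152 = 380.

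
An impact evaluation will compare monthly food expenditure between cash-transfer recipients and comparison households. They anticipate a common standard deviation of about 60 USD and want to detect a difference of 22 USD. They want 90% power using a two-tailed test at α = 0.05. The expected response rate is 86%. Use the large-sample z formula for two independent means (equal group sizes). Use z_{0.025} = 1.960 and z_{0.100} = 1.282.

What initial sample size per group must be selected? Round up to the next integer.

n = (z_{α/2} + z_β)² · (σ₁² + σ₂²) / δ²
  = (1.960 + 1.282)² · (2·60² = 7200) / 22²
  = 10.5106 · 7200 / 484
  = 156.36
Adjust for 86% response: 156.36 / 0.86 = 181.81.
Round up → n = 182 per group.

n = 182 per group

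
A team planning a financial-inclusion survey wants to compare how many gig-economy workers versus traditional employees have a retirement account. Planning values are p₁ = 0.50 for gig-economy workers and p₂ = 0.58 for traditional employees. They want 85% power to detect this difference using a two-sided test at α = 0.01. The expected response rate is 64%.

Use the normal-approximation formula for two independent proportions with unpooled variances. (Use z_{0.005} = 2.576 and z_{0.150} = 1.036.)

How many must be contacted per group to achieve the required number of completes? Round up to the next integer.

n = (z_{α/2} + z_β)² · [p₁(1−p₁) + p₂(1−p₂)] / (p₁ − p₂)²
  = (2.576 + 1.036)² · (0.50·0.50 + 0.58·0.42) / (-0.08)²
  = (3.612)² · (0.2500 + 0.2436) / 0.0064
  = 13.0465 · 0.4936 / 0.0064
  = 1006.21
Adjust for 64% response: 1006.21 / 0.64 = 1572.21.
Round up → n = 1573 per group.

n = 1573 per group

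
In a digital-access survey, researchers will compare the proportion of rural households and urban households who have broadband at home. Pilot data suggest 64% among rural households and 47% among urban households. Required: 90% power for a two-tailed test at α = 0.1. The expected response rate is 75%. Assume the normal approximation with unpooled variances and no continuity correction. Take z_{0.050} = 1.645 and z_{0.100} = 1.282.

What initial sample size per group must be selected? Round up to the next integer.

n = 190 per group

n = (z_{α/2} + z_β)² · [p₁(1−p₁) + p₂(1−p₂)] / (p₁ − p₂)²
  = (1.645 + 1.282)² · (0.64·0.36 + 0.47·0.53) / (0.17)²
  = (2.927)² · (0.2304 + 0.2491) / 0.0289
  = 8.5673 · 0.4795 / 0.0289
  = 142.15
Adjust for 75% response: 142.15 / 0.75 = 189.53.
Round up → n = 190 per group.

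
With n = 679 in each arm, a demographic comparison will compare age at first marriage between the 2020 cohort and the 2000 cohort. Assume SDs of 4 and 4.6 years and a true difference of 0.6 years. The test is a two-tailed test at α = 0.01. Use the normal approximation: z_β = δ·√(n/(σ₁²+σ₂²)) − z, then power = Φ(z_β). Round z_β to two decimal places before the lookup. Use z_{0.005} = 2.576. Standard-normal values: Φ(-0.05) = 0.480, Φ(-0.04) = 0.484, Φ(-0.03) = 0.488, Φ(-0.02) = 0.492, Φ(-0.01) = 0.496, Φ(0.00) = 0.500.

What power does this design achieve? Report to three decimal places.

Power ≈ 0.496

z_β = δ·√(n/(σ₁²+σ₂²)) − z_{α/2}
    = 0.6 · √(679/37.16) − 2.576
    = 0.6 · 4.27462 − 2.576
    = 2.5648 − 2.576 = -0.0112 → -0.01
Power = Φ(-0.01) = 0.496.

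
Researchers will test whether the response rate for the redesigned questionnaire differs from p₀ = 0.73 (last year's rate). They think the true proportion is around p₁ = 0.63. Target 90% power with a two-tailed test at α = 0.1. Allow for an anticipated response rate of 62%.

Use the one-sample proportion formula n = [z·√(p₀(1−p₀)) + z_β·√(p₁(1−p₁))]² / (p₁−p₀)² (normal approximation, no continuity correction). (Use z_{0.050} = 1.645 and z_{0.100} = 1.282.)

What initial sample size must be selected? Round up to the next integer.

n = [z_{α/2}·√(p₀q₀) + z_β·√(p₁q₁)]² / (p₁ − p₀)²
  = [1.645·√(0.73·0.27) + 1.282·√(0.63·0.37)]² / (-0.10)²
  = [1.645·0.4440 + 1.282·0.4828]² / 0.0100
  = [1.3493]² / 0.0100
  = 182.05
Adjust for 62% response: 182.05 / 0.62 = 293.63.
Round up → n = 294.

n = 294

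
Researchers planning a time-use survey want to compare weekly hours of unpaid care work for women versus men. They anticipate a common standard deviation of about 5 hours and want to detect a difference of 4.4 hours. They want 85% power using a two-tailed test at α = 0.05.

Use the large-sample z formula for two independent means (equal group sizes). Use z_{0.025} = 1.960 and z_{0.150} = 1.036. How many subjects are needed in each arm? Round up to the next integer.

n = 24 per group

n = (z_{α/2} + z_β)² · (σ₁² + σ₂²) / δ²
  = (1.960 + 1.036)² · (2·5² = 50) / 4.4²
  = 8.9760 · 50 / 19.36
  = 23.18
Round up → n = 24 per group.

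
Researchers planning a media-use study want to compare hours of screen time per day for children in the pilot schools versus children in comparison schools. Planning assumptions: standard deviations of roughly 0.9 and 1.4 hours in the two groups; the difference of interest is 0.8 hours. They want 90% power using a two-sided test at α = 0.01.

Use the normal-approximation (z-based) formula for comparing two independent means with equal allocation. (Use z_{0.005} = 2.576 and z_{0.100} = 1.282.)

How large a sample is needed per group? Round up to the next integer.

n = 65 per group

n = (z_{α/2} + z_β)² · (σ₁² + σ₂²) / δ²
  = (2.576 + 1.282)² · (0.9² + 1.4² = 2.77) / 0.8²
  = 14.8842 · 2.77 / 0.64
  = 64.42
Round up → n = 65 per group.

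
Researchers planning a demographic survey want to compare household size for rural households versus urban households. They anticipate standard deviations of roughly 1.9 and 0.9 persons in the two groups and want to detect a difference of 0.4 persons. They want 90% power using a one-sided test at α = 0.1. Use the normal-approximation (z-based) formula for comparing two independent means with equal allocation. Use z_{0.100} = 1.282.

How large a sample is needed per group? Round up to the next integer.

n = 182 per group

n = (z_α + z_β)² · (σ₁² + σ₂²) / δ²
  = (1.282 + 1.282)² · (1.9² + 0.9² = 4.42) / 0.4²
  = 6.5741 · 4.42 / 0.16
  = 181.61
Round up → n = 182 per group.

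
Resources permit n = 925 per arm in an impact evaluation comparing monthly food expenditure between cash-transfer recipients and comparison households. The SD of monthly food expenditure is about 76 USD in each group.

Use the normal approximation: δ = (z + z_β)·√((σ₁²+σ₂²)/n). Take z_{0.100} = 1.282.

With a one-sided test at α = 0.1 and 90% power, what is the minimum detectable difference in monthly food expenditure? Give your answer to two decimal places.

δ = (z_α + z_β) · √((σ₁²+σ₂²)/n)
  = (1.282 + 1.282) · √(11552/925)
  = 2.564 · √12.4886
  = 2.564 · 3.5339
  = 9.0610

Minimum detectable difference ≈ 9.06 USD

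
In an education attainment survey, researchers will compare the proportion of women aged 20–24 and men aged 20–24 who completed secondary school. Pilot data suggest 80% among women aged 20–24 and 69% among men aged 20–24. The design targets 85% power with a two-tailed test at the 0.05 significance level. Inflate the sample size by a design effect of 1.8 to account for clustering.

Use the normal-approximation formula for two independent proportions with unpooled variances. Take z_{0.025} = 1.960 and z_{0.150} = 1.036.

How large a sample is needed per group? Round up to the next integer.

n = 500 per group

n = (z_{α/2} + z_β)² · [p₁(1−p₁) + p₂(1−p₂)] / (p₁ − p₂)²
  = (1.960 + 1.036)² · (0.80·0.20 + 0.69·0.31) / (0.11)²
  = (2.996)² · (0.1600 + 0.2139) / 0.0121
  = 8.9760 · 0.3739 / 0.0121
  = 277.37
Design effect: 1.8 × 277.37 = 499.26.
Round up → n = 500 per group.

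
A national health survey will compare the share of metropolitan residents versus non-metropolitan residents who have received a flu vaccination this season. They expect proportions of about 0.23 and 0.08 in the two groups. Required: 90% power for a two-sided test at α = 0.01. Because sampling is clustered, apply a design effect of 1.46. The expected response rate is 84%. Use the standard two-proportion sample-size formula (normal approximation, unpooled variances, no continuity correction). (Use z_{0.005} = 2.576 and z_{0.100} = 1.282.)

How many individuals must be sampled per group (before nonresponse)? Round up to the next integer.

n = 289 per group

n = (z_{α/2} + z_β)² · [p₁(1−p₁) + p₂(1−p₂)] / (p₁ − p₂)²
  = (2.576 + 1.282)² · (0.23·0.77 + 0.08·0.92) / (0.15)²
  = (3.858)² · (0.1771 + 0.0736) / 0.0225
  = 14.8842 · 0.2507 / 0.0225
  = 165.84
Design effect: 1.46 × 165.84 = 242.13.
Adjust for 84% response: 242.13 / 0.84 = 288.25.
Round up → n = 289 per group.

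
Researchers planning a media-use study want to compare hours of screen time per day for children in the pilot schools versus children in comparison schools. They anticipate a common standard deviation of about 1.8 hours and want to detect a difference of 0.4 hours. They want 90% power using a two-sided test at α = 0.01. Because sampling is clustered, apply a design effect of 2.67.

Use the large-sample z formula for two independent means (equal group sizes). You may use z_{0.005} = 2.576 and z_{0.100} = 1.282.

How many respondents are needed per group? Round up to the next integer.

n = (z_{α/2} + z_β)² · (σ₁² + σ₂²) / δ²
  = (2.576 + 1.282)² · (2·1.8² = 6.48) / 0.4²
  = 14.8842 · 6.48 / 0.16
  = 602.81
Design effect: 2.67 × 602.81 = 1609.50.
Round up → n = 1610 per group.

n = 1610 per group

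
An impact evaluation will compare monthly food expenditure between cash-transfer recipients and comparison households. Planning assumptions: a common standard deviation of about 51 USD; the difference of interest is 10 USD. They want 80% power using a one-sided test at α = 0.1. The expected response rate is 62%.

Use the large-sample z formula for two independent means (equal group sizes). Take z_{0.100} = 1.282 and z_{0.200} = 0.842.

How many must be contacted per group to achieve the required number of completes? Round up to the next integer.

n = 379 per group

n = (z_α + z_β)² · (σ₁² + σ₂²) / δ²
  = (1.282 + 0.842)² · (2·51² = 5202) / 10²
  = 4.5114 · 5202 / 100
  = 234.68
Adjust for 62% response: 234.68 / 0.62 = 378.52.
Round up → n = 379 per group.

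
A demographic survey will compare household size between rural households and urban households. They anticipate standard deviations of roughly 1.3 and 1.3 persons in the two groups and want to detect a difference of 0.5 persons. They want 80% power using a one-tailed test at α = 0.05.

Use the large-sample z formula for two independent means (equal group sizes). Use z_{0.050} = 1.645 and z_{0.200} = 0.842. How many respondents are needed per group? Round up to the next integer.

n = 84 per group

n = (z_α + z_β)² · (σ₁² + σ₂²) / δ²
  = (1.645 + 0.842)² · (1.3² + 1.3² = 3.38) / 0.5²
  = 6.1852 · 3.38 / 0.25
  = 83.62
Round up → n = 84 per group.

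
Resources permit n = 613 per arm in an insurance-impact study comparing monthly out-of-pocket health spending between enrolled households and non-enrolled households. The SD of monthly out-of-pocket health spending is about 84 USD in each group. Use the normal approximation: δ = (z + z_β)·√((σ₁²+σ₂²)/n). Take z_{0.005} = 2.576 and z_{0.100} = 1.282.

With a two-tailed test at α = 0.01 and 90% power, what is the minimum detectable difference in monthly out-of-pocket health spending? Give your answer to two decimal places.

δ = (z_{α/2} + z_β) · √((σ₁²+σ₂²)/n)
  = (2.576 + 1.282) · √(14112/613)
  = 3.858 · √23.0212
  = 3.858 · 4.7980
  = 18.5108

Minimum detectable difference ≈ 18.51 USD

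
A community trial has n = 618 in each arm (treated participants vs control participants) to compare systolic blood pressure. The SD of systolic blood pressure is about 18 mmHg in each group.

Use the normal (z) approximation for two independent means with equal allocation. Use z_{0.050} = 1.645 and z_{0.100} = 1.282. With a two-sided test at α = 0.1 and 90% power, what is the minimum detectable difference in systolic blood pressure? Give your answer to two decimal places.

δ = (z_{α/2} + z_β) · √((σ₁²+σ₂²)/n)
  = (1.645 + 1.282) · √(648/618)
  = 2.927 · √1.0485
  = 2.927 · 1.0240
  = 2.9972

Minimum detectable difference ≈ 3.00 mmHg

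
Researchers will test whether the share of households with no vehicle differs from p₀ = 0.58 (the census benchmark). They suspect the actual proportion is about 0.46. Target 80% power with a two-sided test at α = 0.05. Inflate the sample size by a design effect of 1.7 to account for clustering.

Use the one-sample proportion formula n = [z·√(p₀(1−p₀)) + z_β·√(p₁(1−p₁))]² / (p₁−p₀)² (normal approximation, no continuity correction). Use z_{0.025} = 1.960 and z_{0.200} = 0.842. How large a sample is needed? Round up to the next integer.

n = 228

n = [z_{α/2}·√(p₀q₀) + z_β·√(p₁q₁)]² / (p₁ − p₀)²
  = [1.960·√(0.58·0.42) + 0.842·√(0.46·0.54)]² / (-0.12)²
  = [1.960·0.4936 + 0.842·0.4984]² / 0.0144
  = [1.3870]² / 0.0144
  = 133.60
Design effect: 1.7 × 133.60 = 227.12.
Round up → n = 228.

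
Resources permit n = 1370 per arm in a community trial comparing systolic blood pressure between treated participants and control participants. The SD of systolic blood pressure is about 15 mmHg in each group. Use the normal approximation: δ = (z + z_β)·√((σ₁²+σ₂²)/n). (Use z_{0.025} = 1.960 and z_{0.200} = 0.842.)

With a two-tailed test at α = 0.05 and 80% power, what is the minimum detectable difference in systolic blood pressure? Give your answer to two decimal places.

Minimum detectable difference ≈ 1.61 mmHg

δ = (z_{α/2} + z_β) · √((σ₁²+σ₂²)/n)
  = (1.960 + 0.842) · √(450/1370)
  = 2.802 · √0.32847
  = 2.802 · 0.5731
  = 1.6059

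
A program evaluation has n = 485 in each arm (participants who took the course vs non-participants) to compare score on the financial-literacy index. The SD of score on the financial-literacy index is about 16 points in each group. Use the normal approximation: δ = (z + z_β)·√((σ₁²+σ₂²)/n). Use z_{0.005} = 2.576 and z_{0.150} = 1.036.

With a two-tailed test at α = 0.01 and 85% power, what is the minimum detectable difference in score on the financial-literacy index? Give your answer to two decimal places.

Minimum detectable difference ≈ 3.71 points

δ = (z_{α/2} + z_β) · √((σ₁²+σ₂²)/n)
  = (2.576 + 1.036) · √(512/485)
  = 3.612 · √1.0557
  = 3.612 · 1.0275
  = 3.7112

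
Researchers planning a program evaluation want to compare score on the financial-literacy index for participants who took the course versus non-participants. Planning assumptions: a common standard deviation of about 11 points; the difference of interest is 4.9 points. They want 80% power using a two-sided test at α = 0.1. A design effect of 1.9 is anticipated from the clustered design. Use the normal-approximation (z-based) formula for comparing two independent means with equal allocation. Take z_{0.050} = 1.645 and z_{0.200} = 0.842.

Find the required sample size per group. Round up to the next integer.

n = (z_{α/2} + z_β)² · (σ₁² + σ₂²) / δ²
  = (1.645 + 0.842)² · (2·11² = 242) / 4.9²
  = 6.1852 · 242 / 24.01
  = 62.34
Design effect: 1.9 × 62.34 = 118.45.
Round up → n = 119 per group.

n = 119 per group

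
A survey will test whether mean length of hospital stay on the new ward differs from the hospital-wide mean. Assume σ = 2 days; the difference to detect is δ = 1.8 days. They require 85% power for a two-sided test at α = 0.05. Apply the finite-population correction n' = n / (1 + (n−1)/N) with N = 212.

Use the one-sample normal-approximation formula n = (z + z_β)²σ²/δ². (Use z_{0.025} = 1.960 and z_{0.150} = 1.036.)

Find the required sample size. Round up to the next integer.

n = 11

n = (z_{α/2} + z_β)² · σ² / δ²
  = (1.960 + 1.036)² · 2² / 1.8²
  = 8.9760 · 4 / 3.24
  = 11.08
Finite-population correction (N = 212): 11.08 / (1 + (11.08 − 1)/212) = 10.58.
Round up → n = 11.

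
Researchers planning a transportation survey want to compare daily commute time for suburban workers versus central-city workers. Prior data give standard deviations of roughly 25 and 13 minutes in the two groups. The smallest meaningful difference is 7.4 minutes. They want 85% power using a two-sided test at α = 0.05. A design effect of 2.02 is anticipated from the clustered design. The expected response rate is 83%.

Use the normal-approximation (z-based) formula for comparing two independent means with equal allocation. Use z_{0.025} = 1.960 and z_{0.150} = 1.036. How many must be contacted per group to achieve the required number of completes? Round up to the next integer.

n = (z_{α/2} + z_β)² · (σ₁² + σ₂²) / δ²
  = (1.960 + 1.036)² · (25² + 13² = 794) / 7.4²
  = 8.9760 · 794 / 54.76
  = 130.15
Design effect: 2.02 × 130.15 = 262.90.
Adjust for 83% response: 262.90 / 0.83 = 316.75.
Round up → n = 317 per group.

n = 317 per group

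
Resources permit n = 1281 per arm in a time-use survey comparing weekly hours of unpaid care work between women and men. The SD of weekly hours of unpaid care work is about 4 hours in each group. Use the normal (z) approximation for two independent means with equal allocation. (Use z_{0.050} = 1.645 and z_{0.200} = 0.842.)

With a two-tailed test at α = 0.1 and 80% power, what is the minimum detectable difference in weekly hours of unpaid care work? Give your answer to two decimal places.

δ = (z_{α/2} + z_β) · √((σ₁²+σ₂²)/n)
  = (1.645 + 0.842) · √(32/1281)
  = 2.487 · √0.02498
  = 2.487 · 0.1581
  = 0.3931

Minimum detectable difference ≈ 0.39 hours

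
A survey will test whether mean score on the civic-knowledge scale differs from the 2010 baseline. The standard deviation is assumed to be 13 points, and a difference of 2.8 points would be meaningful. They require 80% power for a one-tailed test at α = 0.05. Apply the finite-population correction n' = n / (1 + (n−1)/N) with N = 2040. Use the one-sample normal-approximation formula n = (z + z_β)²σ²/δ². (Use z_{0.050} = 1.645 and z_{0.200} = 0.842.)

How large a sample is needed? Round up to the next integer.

n = 126

n = (z_α + z_β)² · σ² / δ²
  = (1.645 + 0.842)² · 13² / 2.8²
  = 6.1852 · 169 / 7.84
  = 133.33
Finite-population correction (N = 2040): 133.33 / (1 + (133.33 − 1)/2040) = 125.21.
Round up → n = 126.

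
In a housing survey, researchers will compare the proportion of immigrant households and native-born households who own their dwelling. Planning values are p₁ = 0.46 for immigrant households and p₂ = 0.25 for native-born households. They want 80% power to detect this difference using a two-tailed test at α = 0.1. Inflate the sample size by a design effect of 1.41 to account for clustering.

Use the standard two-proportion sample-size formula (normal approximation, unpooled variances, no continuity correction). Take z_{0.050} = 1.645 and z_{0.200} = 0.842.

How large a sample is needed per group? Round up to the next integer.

n = (z_{α/2} + z_β)² · [p₁(1−p₁) + p₂(1−p₂)] / (p₁ − p₂)²
  = (1.645 + 0.842)² · (0.46·0.54 + 0.25·0.75) / (0.21)²
  = (2.487)² · (0.2484 + 0.1875) / 0.0441
  = 6.1852 · 0.4359 / 0.0441
  = 61.14
Design effect: 1.41 × 61.14 = 86.20.
Round up → n = 87 per group.

n = 87 per group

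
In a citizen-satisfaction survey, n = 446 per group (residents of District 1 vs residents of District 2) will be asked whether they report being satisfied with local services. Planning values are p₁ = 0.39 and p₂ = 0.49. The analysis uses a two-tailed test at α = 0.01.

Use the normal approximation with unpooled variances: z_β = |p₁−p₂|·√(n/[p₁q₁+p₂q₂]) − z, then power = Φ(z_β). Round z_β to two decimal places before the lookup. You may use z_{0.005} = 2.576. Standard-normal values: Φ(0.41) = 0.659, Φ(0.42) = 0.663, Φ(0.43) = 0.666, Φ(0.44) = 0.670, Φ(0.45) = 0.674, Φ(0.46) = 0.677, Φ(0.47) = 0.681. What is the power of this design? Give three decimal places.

z_β = |p₁−p₂|·√(n/[p₁q₁+p₂q₂]) − z_{α/2}
    = 0.10 · √(446/0.4878) − 2.576
    = 0.10 · 30.2375 − 2.576
    = 3.0238 − 2.576 = 0.4478 → 0.45
Power = Φ(0.45) = 0.674.

Power ≈ 0.674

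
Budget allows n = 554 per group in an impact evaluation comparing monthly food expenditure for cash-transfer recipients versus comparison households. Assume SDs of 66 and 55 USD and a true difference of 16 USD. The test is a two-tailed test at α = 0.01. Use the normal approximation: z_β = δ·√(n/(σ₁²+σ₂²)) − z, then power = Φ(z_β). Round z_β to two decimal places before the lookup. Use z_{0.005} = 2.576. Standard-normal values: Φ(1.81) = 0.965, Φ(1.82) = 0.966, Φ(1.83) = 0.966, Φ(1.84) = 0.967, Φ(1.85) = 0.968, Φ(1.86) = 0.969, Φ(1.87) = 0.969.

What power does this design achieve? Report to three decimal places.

Power ≈ 0.965

z_β = δ·√(n/(σ₁²+σ₂²)) − z_{α/2}
    = 16 · √(554/7381) − 2.576
    = 16 · 0.27397 − 2.576
    = 4.3835 − 2.576 = 1.8075 → 1.81
Power = Φ(1.81) = 0.965.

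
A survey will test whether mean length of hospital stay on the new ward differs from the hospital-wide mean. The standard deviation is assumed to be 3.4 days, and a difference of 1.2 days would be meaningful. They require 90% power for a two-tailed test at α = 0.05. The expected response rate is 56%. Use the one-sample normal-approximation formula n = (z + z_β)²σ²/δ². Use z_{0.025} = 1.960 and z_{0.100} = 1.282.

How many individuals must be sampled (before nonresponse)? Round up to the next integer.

n = 151

n = (z_{α/2} + z_β)² · σ² / δ²
  = (1.960 + 1.282)² · 3.4² / 1.2²
  = 10.5106 · 11.56 / 1.44
  = 84.38
Adjust for 56% response: 84.38 / 0.56 = 150.67.
Round up → n = 151.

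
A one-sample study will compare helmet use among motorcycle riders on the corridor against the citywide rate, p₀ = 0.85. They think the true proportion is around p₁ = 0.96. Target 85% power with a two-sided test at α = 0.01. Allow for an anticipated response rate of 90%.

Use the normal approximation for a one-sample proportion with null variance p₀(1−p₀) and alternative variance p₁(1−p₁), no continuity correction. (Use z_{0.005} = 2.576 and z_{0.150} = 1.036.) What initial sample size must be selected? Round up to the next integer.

n = 116

n = [z_{α/2}·√(p₀q₀) + z_β·√(p₁q₁)]² / (p₁ − p₀)²
  = [2.576·√(0.85·0.15) + 1.036·√(0.96·0.04)]² / (0.11)²
  = [2.576·0.3571 + 1.036·0.1960]² / 0.0121
  = [1.1228]² / 0.0121
  = 104.19
Adjust for 90% response: 104.19 / 0.90 = 115.77.
Round up → n = 116.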